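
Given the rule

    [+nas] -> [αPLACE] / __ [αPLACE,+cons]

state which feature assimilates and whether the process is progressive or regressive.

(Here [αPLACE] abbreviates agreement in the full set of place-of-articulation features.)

The rule copies the place features (abbreviated [PLACE]) from the environment onto the target, so the assimilating feature is place.
The conditioning segment sits to the right of the focus bar, meaning the trigger follows the segment that changes — regressive assimilation.

regressive place assimilation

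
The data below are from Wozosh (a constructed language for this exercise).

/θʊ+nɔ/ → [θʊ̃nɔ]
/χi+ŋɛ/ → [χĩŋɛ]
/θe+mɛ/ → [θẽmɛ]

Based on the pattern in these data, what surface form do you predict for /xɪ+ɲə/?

The data show regressive nasality assimilation (vowel nasalisation): /ʊ/ → [ʊ̃] before /n/; /i/ → [ĩ] before /ŋ/; /e/ → [ẽ] before /m/ — a vowel is nasalised by an immediately following nasal consonant.
/ɪ/ sits next to the nasal /ɲ/ and is therefore nasalised to [ɪ̃].

[xɪ̃ɲə]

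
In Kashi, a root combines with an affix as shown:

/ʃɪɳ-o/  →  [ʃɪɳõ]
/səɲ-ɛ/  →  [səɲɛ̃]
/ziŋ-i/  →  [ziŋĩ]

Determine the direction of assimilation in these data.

The vowel /o/ surfaces as nasalised [õ] next to the preceding nasal /ɳ/ — it has acquired the [+nasal] feature of its neighbour.
Likewise in the remaining data: /ɛ/ → [ɛ̃] after /ɲ/; /i/ → [ĩ] after /ŋ/ — each time a vowel is nasalised next to a preceding nasal.
Because the conditioning nasal is to the left of the vowel that changes, the process is progressive (perseverative).

progressive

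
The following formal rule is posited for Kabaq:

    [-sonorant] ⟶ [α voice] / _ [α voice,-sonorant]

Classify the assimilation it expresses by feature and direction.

regressive voicing assimilation

The shared variable α links the value of [voice] on the target to the same value on the neighbouring segment, so voicing is the feature that assimilates.
The conditioning segment sits to the right of the focus bar, meaning the trigger follows the segment that changes — regressive assimilation.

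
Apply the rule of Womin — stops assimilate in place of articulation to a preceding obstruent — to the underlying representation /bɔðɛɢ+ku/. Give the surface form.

The rule targets /k/ (voiceless velar stop), which sits after the trigger /ɢ/ (uvular).
Changing only its place to uvular gives [q] — the voiceless uvular stop.

[bɔðɛɢqu]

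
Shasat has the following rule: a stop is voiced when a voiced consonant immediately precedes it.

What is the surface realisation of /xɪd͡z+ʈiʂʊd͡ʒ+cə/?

The rule targets /ʈ/ (voiceless retroflex stop), which sits after the trigger /d͡z/ (voiced).
Changing only its voicing to voiced gives [ɖ] — the voiced retroflex stop.
The same rule applies at the second boundary: /c/ → [ɟ] next to /d͡ʒ/.

[xɪd͡zɖiʂʊd͡ʒɟə]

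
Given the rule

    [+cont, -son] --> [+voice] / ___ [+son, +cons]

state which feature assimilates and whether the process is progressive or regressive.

regressive voicing assimilation

The structural change is [+voice], and the conditioning segment [+son, +cons] (a sonorant consonant) is itself voiced, so the target comes to share the voicing of its neighbour — voicing assimilation.
Since the environment is written after the underscore, the trigger follows the target; the direction is regressive.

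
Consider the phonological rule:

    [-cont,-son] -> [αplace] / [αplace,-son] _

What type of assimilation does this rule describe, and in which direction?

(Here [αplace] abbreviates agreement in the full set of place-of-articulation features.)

progressive place assimilation

The rule copies the place features (abbreviated [place]) from the environment onto the target, so the assimilating feature is place.
The conditioning segment sits to the left of the focus bar, meaning the trigger precedes the segment that changes — progressive assimilation.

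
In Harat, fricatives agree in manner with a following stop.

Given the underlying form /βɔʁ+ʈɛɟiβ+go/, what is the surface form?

[βɔɢʈɛɟibgo]

The rule targets /ʁ/ (voiced uvular fricative), which sits before the trigger /ʈ/ (stop).
A voiced uvular stop is [ɢ], so the surface segment is [ɢ].
The same rule applies at the second boundary: /β/ → [b] next to /g/.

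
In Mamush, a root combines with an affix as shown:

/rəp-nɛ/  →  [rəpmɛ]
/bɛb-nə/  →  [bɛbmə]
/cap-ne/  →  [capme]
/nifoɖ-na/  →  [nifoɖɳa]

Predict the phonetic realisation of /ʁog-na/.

[ʁogŋa]

The data show progressive place assimilation: /n/ → [m] after /p/; /n/ → [m] after /b/; /n/ → [ɳ] after /ɖ/. In each pair only place changes, matching the preceding consonant, while manner and voice stay constant.
The rule targets /n/ (voiced alveolar nasal), which sits after the trigger /g/ (velar).
Changing only its place to velar gives [ŋ] — the voiced velar nasal.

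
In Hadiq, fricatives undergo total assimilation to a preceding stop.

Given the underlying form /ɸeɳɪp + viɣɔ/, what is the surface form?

[ɸeɳɪppiɣɔ]

/v/ is the segment targeted by the rule; it sits immediately after /p/, so it assimilates completely and surfaces as [p].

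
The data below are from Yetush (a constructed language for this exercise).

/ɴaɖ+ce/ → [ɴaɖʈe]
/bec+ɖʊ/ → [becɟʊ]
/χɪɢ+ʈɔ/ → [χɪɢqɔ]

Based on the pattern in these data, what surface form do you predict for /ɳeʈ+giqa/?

[ɳeʈɖiqa]

The data show progressive place assimilation: /c/ → [ʈ] after /ɖ/; /ɖ/ → [ɟ] after /c/; /ʈ/ → [q] after /ɢ/. In each pair only place changes, matching the preceding consonant, while manner and voice stay constant.
/g/ is a voiced velar stop. The preceding trigger /ʈ/ is retroflex, so /g/ must become retroflex as well.
The voiced retroflex stop is [ɖ], so /g/ → [ɖ].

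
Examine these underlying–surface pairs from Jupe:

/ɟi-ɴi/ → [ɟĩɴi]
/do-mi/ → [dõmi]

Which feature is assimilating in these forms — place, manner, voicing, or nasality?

The vowel /i/ surfaces as nasalised [ĩ] next to the following nasal /ɴ/ — it has acquired the [+nasal] feature of its neighbour.
Likewise in the remaining data: /o/ → [õ] before /m/ — each time a vowel is nasalised next to a following nasal.

nasality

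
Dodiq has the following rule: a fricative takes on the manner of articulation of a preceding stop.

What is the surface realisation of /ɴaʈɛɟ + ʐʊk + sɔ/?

/ʐ/ is a voiced retroflex fricative. The preceding trigger /ɟ/ is a stop, so /ʐ/ must become a stop as well.
A voiced retroflex stop is [ɖ], so the surface segment is [ɖ].
At the second juncture, /s/ likewise becomes [t] adjacent to /k/.

[ɴaʈɛɟɖʊktɔ]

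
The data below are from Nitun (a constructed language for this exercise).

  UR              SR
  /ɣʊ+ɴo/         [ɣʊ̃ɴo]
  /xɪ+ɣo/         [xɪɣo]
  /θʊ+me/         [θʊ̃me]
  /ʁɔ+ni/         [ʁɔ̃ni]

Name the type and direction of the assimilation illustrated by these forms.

The vowel /ʊ/ surfaces as nasalised [ʊ̃] next to the following nasal /ɴ/ — it has acquired the [+nasal] feature of its neighbour.
The other forms show the same pattern: /ʊ/ → [ʊ̃] before /m/; /ɔ/ → [ɔ̃] before /n/ — each time a vowel is nasalised next to a following nasal.
No change occurs in [xɪɣo] because the vowel at the boundary is adjacent to an oral consonant, not a nasal (/ɪ/ next to /ɣ/).
Because the conditioning nasal is to the right of the vowel that changes, the process is regressive (anticipatory).

regressive nasality assimilation (vowel nasalisation)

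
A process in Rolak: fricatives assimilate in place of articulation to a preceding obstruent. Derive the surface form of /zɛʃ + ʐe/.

[zɛʃʒe]

The rule targets /ʐ/ (voiced retroflex fricative), which sits after the trigger /ʃ/ (postalveolar).
The voiced postalveolar fricative is [ʒ], so /ʐ/ → [ʒ].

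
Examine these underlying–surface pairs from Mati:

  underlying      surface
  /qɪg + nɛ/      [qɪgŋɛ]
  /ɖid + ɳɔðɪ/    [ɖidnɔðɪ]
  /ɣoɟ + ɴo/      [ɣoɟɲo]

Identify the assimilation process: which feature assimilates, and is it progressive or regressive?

Underlying /n/ is realised as [ŋ] next to /g/; /g/ itself does not change.
The change alveolar → velar matches the place of the preceding /g/, identifying this as place assimilation.
Manner and voice are unchanged, so the assimilation is partial, not total.
The same holds elsewhere in the data: /ɳ/ → [n] after /d/ (retroflex → alveolar, matching alveolar); /ɴ/ → [ɲ] after /ɟ/ (uvular → palatal, matching palatal) — only place changes, and always toward the preceding segment.
The trigger is the preceding segment, so the direction is progressive (perseverative).

progressive place assimilation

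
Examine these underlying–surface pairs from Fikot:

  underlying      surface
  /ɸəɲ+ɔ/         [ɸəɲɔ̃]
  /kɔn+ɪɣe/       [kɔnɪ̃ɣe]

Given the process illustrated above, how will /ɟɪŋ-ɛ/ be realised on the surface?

[ɟɪŋɛ̃]

The data show progressive nasality assimilation (vowel nasalisation): /ɔ/ → [ɔ̃] after /ɲ/; /ɪ/ → [ɪ̃] after /n/ — a vowel is nasalised by an immediately preceding nasal consonant.
/ɛ/ sits next to the nasal /ŋ/ and is therefore nasalised to [ɛ̃].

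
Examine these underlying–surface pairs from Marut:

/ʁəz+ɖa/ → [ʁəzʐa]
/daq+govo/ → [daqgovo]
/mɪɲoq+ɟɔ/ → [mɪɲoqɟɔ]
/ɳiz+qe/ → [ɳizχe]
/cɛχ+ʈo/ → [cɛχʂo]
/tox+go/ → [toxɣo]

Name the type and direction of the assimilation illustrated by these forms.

Comparing underlying and surface forms, /ɖ/ → [ʐ] is the alternation; the neighbouring /z/ is constant.
The change stop → fricative matches the manner of the preceding /z/, identifying this as manner assimilation.
Place and voice are unchanged, so the assimilation is partial, not total.
Checking the remaining alternations: /q/ → [χ] after /z/ (stop → fricative, matching a fricative); /ʈ/ → [ʂ] after /χ/ (stop → fricative, matching a fricative); /g/ → [ɣ] after /x/ (stop → fricative, matching a fricative) — only manner changes, and always toward the preceding segment.
No alternation appears in [daqgovo], [mɪɲoqɟɔ]: there the adjacent consonants already agree in manner (/g/ and /q/ are both stops; /ɟ/ and /q/ are both stops), so these forms are consistent with the same rule.
Since the segment that changes follows the conditioning segment, the assimilation is progressive.

progressive manner assimilation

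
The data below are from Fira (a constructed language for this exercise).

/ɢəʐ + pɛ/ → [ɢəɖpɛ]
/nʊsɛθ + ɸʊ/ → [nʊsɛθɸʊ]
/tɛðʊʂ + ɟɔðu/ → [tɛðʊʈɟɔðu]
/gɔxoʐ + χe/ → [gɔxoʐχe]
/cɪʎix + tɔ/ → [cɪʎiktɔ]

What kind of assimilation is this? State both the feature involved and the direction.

regressive manner assimilation

Underlying /ʐ/ is realised as [ɖ] next to /p/; /p/ itself does not change.
/ʐ/ is a fricative while /p/ is a stop; the output [ɖ] is a stop, matching the trigger — so the feature that spreads is manner.
Place and voice are unchanged, so the assimilation is partial, not total.
The same holds elsewhere in the data: /ʂ/ → [ʈ] before /ɟ/ (fricative → stop, matching a stop); /x/ → [k] before /t/ (fricative → stop, matching a stop) — only manner changes, and always toward the following segment.
No alternation appears in [nʊsɛθɸʊ], [gɔxoʐχe]: there the adjacent consonants already agree in manner (/θ/ and /ɸ/ are both fricatives; /ʐ/ and /χ/ are both fricatives), so these forms are consistent with the same rule.
The trigger is the following segment, so the direction is regressive (anticipatory).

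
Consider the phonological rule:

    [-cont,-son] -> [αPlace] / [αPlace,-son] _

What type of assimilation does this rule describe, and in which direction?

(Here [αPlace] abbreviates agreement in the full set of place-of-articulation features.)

The shared variable α links the value of the place features (abbreviated [Place]) on the target to the same value on the neighbouring segment, so place is the feature that assimilates.
Since the environment is written before the underscore, the trigger precedes the target; the direction is progressive.

progressive place assimilation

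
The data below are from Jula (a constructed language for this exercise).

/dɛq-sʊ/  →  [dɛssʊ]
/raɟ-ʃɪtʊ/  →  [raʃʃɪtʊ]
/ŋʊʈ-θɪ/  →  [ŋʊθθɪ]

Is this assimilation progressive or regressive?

regressive

The segment that alternates is /q/, which surfaces as [s] when adjacent to /s/.
The output [s] is identical to the trigger /s/ — every feature (place, manner, voicing) has been copied — so this is total assimilation.
The other forms behave the same way: /ɟ/ → [ʃ] before /ʃ/; /ʈ/ → [θ] before /θ/ — in each case the output is a copy of the following consonant.
The trigger is the following segment, so the direction is regressive (anticipatory).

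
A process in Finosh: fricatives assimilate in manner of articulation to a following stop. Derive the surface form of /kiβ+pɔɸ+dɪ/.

[kibpɔpdɪ]

The rule targets /β/ (voiced bilabial fricative), which sits before the trigger /p/ (stop).
Changing only its manner to stop gives [b] — the voiced bilabial stop.
At the second juncture, /ɸ/ likewise becomes [p] adjacent to /d/.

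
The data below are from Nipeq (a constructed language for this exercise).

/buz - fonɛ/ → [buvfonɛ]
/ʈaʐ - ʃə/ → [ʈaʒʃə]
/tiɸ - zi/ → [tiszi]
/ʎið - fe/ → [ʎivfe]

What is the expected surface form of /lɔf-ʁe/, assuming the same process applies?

The data show regressive place assimilation: /z/ → [v] before /f/; /ʐ/ → [ʒ] before /ʃ/; /ɸ/ → [s] before /z/; /ð/ → [v] before /f/. In each pair only place changes, matching the following consonant, while manner and voice stay constant.
The rule targets /f/ (voiceless labiodental fricative), which sits before the trigger /ʁ/ (uvular).
A voiceless uvular fricative is [χ], so the surface segment is [χ].

[lɔχʁe]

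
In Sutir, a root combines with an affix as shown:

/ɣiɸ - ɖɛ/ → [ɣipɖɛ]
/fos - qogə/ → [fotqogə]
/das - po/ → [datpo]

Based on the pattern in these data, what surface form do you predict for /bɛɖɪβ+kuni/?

The data show regressive manner assimilation: /ɸ/ → [p] before /ɖ/; /s/ → [t] before /q/; /s/ → [t] before /p/. In each pair only manner changes, matching the following consonant, while place and voice stay constant.
The rule targets /β/ (voiced bilabial fricative), which sits before the trigger /k/ (stop).
A voiced bilabial stop is [b], so the surface segment is [b].

[bɛɖɪbkuni]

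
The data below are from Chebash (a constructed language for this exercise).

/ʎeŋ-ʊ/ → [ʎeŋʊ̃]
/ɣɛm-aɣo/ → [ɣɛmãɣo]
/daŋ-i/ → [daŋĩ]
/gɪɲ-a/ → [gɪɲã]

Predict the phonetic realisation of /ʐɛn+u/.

[ʐɛnũ]

The data show progressive nasality assimilation (vowel nasalisation): /ʊ/ → [ʊ̃] after /ŋ/; /a/ → [ã] after /m/; /i/ → [ĩ] after /ŋ/; /a/ → [ã] after /ɲ/ — a vowel is nasalised by an immediately preceding nasal consonant.
/u/ sits next to the nasal /n/ and is therefore nasalised to [ũ].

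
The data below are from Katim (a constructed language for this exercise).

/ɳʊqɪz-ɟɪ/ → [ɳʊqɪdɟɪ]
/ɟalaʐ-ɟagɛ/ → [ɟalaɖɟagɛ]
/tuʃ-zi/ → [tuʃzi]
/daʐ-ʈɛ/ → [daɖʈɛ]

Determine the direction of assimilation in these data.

regressive

Underlying /z/ is realised as [d] next to /ɟ/; /ɟ/ itself does not change.
The change fricative → stop matches the manner of the following /ɟ/, identifying this as manner assimilation.
The other alternating forms pattern the same way: /ʐ/ → [ɖ] before /ɟ/ (fricative → stop, matching a stop); /ʐ/ → [ɖ] before /ʈ/ (fricative → stop, matching a stop) — only manner changes, and always toward the following segment.
Nothing changes in [tuʃzi]: there the adjacent consonants already agree in manner (/ʃ/ and /z/ are both fricatives), so this form is consistent with the same rule.
Since the segment that changes precedes the conditioning segment, the assimilation is regressive.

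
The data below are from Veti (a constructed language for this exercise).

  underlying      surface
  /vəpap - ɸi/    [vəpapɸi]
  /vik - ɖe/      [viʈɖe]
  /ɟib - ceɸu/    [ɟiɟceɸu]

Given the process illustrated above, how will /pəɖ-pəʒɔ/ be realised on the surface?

[pəbpəʒɔ]

The data show regressive place assimilation: /k/ → [ʈ] before /ɖ/; /b/ → [ɟ] before /c/. In each pair only place changes, matching the following consonant, while manner and voice stay constant.
Nothing changes in [vəpapɸi]: there the adjacent consonants already agree in place (/p/ and /ɸ/ are both bilabial), so this form is consistent with the same rule.
The rule targets /ɖ/ (voiced retroflex stop), which sits before the trigger /p/ (bilabial).
A voiced bilabial stop is [b], so the surface segment is [b].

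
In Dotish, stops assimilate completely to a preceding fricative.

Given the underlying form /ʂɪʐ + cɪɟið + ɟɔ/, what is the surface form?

[ʂɪʐʐɪɟiððɔ]

/c/ is the segment targeted by the rule; it sits immediately after /ʐ/, so it assimilates completely and surfaces as [ʐ].
At the second juncture, /ɟ/ likewise becomes [ð] adjacent to /ð/.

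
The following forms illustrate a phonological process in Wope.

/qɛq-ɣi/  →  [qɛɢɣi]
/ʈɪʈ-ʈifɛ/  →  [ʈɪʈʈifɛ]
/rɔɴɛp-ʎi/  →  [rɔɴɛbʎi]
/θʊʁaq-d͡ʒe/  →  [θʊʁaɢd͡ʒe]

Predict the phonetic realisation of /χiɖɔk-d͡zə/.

The data show regressive voicing assimilation: /q/ → [ɢ] before /ɣ/; /p/ → [b] before /ʎ/; /q/ → [ɢ] before /d͡ʒ/. In each pair only voicing changes, matching the following consonant, while place and manner stay constant.
Nothing changes in [ʈɪʈʈifɛ]: there the adjacent consonants already agree in voicing (/ʈ/ and /ʈ/ are both voiceless), so this form is consistent with the same rule.
The rule targets /k/ (voiceless velar stop), which sits before the trigger /d͡z/ (voiced).
A voiced velar stop is [g], so the surface segment is [g].

[χiɖɔgd͡zə]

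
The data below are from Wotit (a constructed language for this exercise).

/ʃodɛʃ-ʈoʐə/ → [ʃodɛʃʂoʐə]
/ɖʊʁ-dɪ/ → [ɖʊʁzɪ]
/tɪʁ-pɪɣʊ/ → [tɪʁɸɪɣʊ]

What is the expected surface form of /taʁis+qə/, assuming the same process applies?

The data show progressive manner assimilation: /ʈ/ → [ʂ] after /ʃ/; /d/ → [z] after /ʁ/; /p/ → [ɸ] after /ʁ/. In each pair only manner changes, matching the preceding consonant, while place and voice stay constant.
/q/ is a voiceless uvular stop. The preceding trigger /s/ is a fricative, so /q/ must become a fricative as well.
Changing only its manner to fricative gives [χ] — the voiceless uvular fricative.

[taʁisχə]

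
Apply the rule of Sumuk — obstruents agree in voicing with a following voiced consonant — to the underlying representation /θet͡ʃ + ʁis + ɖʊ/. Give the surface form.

[θed͡ʒʁizɖʊ]

The rule targets /t͡ʃ/ (voiceless postalveolar affricate), which sits before the trigger /ʁ/ (voiced).
A voiced postalveolar affricate is [d͡ʒ], so the surface segment is [d͡ʒ].
The same rule applies at the second boundary: /s/ → [z] next to /ɖ/.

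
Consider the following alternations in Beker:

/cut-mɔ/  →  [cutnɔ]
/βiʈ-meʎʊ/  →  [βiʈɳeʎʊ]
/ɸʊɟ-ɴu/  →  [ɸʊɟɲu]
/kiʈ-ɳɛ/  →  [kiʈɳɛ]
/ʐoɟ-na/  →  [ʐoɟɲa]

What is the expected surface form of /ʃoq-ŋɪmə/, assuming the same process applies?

The data show progressive place assimilation: /m/ → [n] after /t/; /m/ → [ɳ] after /ʈ/; /ɴ/ → [ɲ] after /ɟ/; /n/ → [ɲ] after /ɟ/. In each pair only place changes, matching the preceding consonant, while manner and voice stay constant.
No alternation appears in [kiʈɳɛ]: there the adjacent consonants already agree in place (/ɳ/ and /ʈ/ are both retroflex), so this form is consistent with the same rule.
/ŋ/ is a voiced velar nasal. The preceding trigger /q/ is uvular, so /ŋ/ must become uvular as well.
Changing only its place to uvular gives [ɴ] — the voiced uvular nasal.

[ʃoqɴɪmə]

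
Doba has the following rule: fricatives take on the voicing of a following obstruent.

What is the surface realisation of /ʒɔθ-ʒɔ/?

The rule targets /θ/ (voiceless dental fricative), which sits before the trigger /ʒ/ (voiced).
The voiced dental fricative is [ð], so /θ/ → [ð].

[ʒɔðʒɔ]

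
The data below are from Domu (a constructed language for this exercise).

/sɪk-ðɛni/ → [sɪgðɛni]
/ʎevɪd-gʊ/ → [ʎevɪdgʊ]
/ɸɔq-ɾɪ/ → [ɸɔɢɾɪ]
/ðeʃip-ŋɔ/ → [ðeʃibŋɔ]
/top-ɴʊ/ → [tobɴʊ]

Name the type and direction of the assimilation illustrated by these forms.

regressive voicing assimilation

The segment that alternates is /k/, which surfaces as [g] when adjacent to /ð/.
The change voiceless → voiced matches the voicing of the following /ð/, identifying this as voicing assimilation.
Place and manner are unchanged, so the assimilation is partial, not total.
Checking the remaining alternations: /q/ → [ɢ] before /ɾ/ (voiceless → voiced, matching voiced); /p/ → [b] before /ŋ/ (voiceless → voiced, matching voiced); /p/ → [b] before /ɴ/ (voiceless → voiced, matching voiced) — only voicing changes, and always toward the following segment.
No alternation appears in [ʎevɪdgʊ]: there the adjacent consonants already agree in voicing (/d/ and /g/ are both voiced), so this form is consistent with the same rule.
Since the segment that changes precedes the conditioning segment, the assimilation is regressive.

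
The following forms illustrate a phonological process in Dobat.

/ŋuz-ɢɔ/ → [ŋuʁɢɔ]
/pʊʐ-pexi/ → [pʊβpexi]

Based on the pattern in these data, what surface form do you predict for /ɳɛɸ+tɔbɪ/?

The data show regressive place assimilation: /z/ → [ʁ] before /ɢ/; /ʐ/ → [β] before /p/. In each pair only place changes, matching the following consonant, while manner and voice stay constant.
The rule targets /ɸ/ (voiceless bilabial fricative), which sits before the trigger /t/ (alveolar).
The voiceless alveolar fricative is [s], so /ɸ/ → [s].

[ɳɛstɔbɪ]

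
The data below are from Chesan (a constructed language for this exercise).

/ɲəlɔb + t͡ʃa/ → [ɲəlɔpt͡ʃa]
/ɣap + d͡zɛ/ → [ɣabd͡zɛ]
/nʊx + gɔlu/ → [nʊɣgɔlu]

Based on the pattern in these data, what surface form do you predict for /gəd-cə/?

[gətcə]

The data show regressive voicing assimilation: /b/ → [p] before /t͡ʃ/; /p/ → [b] before /d͡z/; /x/ → [ɣ] before /g/. In each pair only voicing changes, matching the following consonant, while place and manner stay constant.
/d/ is a voiced alveolar stop. The following trigger /c/ is voiceless, so /d/ must become voiceless as well.
The voiceless alveolar stop is [t], so /d/ → [t].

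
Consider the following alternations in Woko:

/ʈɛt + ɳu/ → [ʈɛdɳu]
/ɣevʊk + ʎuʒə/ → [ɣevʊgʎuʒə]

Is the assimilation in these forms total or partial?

The segment that alternates is /t/, which surfaces as [d] when adjacent to /ɳ/.
/t/ is voiceless while /ɳ/ is voiced; the output [d] is voiced, matching the trigger — so the feature that spreads is voicing.
Place and manner are unchanged, so the assimilation is partial, not total.
The other alternating form patterns the same way: /k/ → [g] before /ʎ/ (voiceless → voiced, matching voiced) — only voicing changes, and always toward the following segment.

partial assimilation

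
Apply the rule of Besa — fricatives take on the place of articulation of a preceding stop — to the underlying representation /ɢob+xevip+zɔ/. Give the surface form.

[ɢobɸevipβɔ]

The rule targets /x/ (voiceless velar fricative), which sits after the trigger /b/ (bilabial).
Changing only its place to bilabial gives [ɸ] — the voiceless bilabial fricative.
At the second juncture, /z/ likewise becomes [β] adjacent to /p/.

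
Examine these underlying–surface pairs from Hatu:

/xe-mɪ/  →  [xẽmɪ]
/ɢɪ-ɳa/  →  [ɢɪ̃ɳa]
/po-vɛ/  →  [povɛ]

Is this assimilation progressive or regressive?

The vowel /e/ surfaces as nasalised [ẽ] next to the following nasal /m/ — it has acquired the [+nasal] feature of its neighbour.
Likewise in the remaining data: /ɪ/ → [ɪ̃] before /ɳ/ — each time a vowel is nasalised next to a following nasal.
No change occurs in [povɛ] because the vowel at the boundary is adjacent to an oral consonant, not a nasal (/o/ next to /v/).
Because the conditioning nasal is to the right of the vowel that changes, the process is regressive (anticipatory).

regressive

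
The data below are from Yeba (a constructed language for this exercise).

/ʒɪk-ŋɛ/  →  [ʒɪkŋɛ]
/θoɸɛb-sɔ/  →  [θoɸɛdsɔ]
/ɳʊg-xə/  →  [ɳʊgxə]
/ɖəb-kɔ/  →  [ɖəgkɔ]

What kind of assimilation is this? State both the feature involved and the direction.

regressive place assimilation

The segment that alternates is /b/, which surfaces as [d] when adjacent to /s/.
The change bilabial → alveolar matches the place of the following /s/, identifying this as place assimilation.
Manner and voice are unchanged, so the assimilation is partial, not total.
The other alternating form patterns the same way: /b/ → [g] before /k/ (bilabial → velar, matching velar) — only place changes, and always toward the following segment.
No alternation appears in [ʒɪkŋɛ], [ɳʊgxə]: there the adjacent consonants already agree in place (/k/ and /ŋ/ are both velar; /g/ and /x/ are both velar), so these forms are consistent with the same rule.
Since the segment that changes precedes the conditioning segment, the assimilation is regressive.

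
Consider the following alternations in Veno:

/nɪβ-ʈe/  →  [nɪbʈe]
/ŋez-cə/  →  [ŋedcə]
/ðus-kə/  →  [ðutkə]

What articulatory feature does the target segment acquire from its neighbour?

Comparing underlying and surface forms, /β/ → [b] is the alternation; the neighbouring /ʈ/ is constant.
/β/ is a fricative while /ʈ/ is a stop; the output [b] is a stop, matching the trigger — so the feature that spreads is manner.
Checking the remaining alternations: /z/ → [d] before /c/ (fricative → stop, matching a stop); /s/ → [t] before /k/ (fricative → stop, matching a stop) — only manner changes, and always toward the following segment.

manner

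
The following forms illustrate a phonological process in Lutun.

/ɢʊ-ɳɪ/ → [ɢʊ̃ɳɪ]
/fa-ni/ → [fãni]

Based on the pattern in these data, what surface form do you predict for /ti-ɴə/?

The data show regressive nasality assimilation (vowel nasalisation): /ʊ/ → [ʊ̃] before /ɳ/; /a/ → [ã] before /n/ — a vowel is nasalised by an immediately following nasal consonant.
/i/ sits next to the nasal /ɴ/ and is therefore nasalised to [ĩ].

[tĩɴə]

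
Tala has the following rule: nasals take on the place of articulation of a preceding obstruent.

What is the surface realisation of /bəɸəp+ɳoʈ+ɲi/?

[bəɸəpmoʈɳi]

/ɳ/ is a voiced retroflex nasal. The preceding trigger /p/ is bilabial, so /ɳ/ must become bilabial as well.
Changing only its place to bilabial gives [m] — the voiced bilabial nasal.
At the second juncture, /ɲ/ likewise becomes [ɳ] adjacent to /ʈ/.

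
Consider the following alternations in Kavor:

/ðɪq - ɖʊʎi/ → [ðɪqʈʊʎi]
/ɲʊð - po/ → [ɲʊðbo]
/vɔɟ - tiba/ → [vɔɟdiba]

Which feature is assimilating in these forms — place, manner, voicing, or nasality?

Underlying /ɖ/ is realised as [ʈ] next to /q/; /q/ itself does not change.
/ɖ/ is voiced while /q/ is voiceless; the output [ʈ] is voiceless, matching the trigger — so the feature that spreads is voicing.
The same holds elsewhere in the data: /p/ → [b] after /ð/ (voiceless → voiced, matching voiced); /t/ → [d] after /ɟ/ (voiceless → voiced, matching voiced) — only voicing changes, and always toward the preceding segment.

voicing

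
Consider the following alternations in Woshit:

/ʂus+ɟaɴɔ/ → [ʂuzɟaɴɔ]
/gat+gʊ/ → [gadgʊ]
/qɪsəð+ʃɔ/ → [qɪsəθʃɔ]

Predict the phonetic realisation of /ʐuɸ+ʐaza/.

[ʐuβʐaza]

The data show regressive voicing assimilation: /s/ → [z] before /ɟ/; /t/ → [d] before /g/; /ð/ → [θ] before /ʃ/. In each pair only voicing changes, matching the following consonant, while place and manner stay constant.
/ɸ/ is a voiceless bilabial fricative. The following trigger /ʐ/ is voiced, so /ɸ/ must become voiced as well.
The voiced bilabial fricative is [β], so /ɸ/ → [β].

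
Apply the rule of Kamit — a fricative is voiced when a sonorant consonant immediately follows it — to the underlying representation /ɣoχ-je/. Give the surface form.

[ɣoʁje]

The rule targets /χ/ (voiceless uvular fricative), which sits before the trigger /j/ (voiced).
The voiced uvular fricative is [ʁ], so /χ/ → [ʁ].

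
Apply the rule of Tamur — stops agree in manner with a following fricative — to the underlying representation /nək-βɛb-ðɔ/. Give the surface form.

/k/ is a voiceless velar stop. The following trigger /β/ is a fricative, so /k/ must become a fricative as well.
The voiceless velar fricative is [x], so /k/ → [x].
At the second juncture, /b/ likewise becomes [β] adjacent to /ð/.

[nəxβɛβðɔ]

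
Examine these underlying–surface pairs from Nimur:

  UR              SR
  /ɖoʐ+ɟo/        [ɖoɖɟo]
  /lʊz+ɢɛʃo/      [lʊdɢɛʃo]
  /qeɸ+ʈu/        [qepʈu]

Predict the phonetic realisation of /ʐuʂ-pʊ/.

[ʐuʈpʊ]

The data show regressive manner assimilation: /ʐ/ → [ɖ] before /ɟ/; /z/ → [d] before /ɢ/; /ɸ/ → [p] before /ʈ/. In each pair only manner changes, matching the following consonant, while place and voice stay constant.
The rule targets /ʂ/ (voiceless retroflex fricative), which sits before the trigger /p/ (stop).
Changing only its manner to stop gives [ʈ] — the voiceless retroflex stop.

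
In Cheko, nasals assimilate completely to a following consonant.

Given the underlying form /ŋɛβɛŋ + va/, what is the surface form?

[ŋɛβɛvva]

/ŋ/ is the segment targeted by the rule; it sits immediately before /v/, so it assimilates completely and surfaces as [v].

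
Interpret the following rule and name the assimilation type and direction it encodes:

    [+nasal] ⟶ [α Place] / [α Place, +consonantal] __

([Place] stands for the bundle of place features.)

progressive place assimilation

The shared variable α links the value of the place features (abbreviated [Place]) on the target to the same value on the neighbouring segment, so place is the feature that assimilates.
The conditioning segment sits to the left of the focus bar, meaning the trigger precedes the segment that changes — progressive assimilation.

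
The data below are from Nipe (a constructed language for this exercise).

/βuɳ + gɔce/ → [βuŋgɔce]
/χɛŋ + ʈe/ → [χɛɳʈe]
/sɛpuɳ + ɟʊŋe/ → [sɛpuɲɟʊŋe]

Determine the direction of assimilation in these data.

regressive

Underlying /ɳ/ is realised as [ŋ] next to /g/; /g/ itself does not change.
The change retroflex → velar matches the place of the following /g/, identifying this as place assimilation.
Checking the remaining alternations: /ŋ/ → [ɳ] before /ʈ/ (velar → retroflex, matching retroflex); /ɳ/ → [ɲ] before /ɟ/ (retroflex → palatal, matching palatal) — only place changes, and always toward the following segment.
The trigger is the following segment, so the direction is regressive (anticipatory).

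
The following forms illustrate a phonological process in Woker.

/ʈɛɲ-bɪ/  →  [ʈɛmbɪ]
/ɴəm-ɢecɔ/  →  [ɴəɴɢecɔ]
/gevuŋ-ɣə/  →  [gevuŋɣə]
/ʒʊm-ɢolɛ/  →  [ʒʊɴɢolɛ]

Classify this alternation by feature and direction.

regressive place assimilation

Comparing underlying and surface forms, /ɲ/ → [m] is the alternation; the neighbouring /b/ is constant.
/ɲ/ is palatal while /b/ is bilabial; the output [m] is bilabial, matching the trigger — so the feature that spreads is place.
Manner and voice are unchanged, so the assimilation is partial, not total.
Checking the remaining alternation: /m/ → [ɴ] before /ɢ/ (bilabial → uvular, matching uvular) — only place changes, and always toward the following segment.
Nothing changes in [gevuŋɣə]: there the adjacent consonants already agree in place (/ŋ/ and /ɣ/ are both velar), so this form is consistent with the same rule.
The trigger is the following segment, so the direction is regressive (anticipatory).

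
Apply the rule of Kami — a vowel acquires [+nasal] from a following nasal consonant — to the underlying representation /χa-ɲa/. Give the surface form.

[χãɲa]

The vowel /a/ is adjacent to the following nasal /ɲ/, so it acquires [+nasal] and surfaces as [ã].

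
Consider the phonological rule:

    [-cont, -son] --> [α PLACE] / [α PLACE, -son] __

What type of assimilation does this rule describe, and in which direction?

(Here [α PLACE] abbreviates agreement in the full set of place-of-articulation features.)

The shared variable α links the value of the place features (abbreviated [PLACE]) on the target to the same value on the neighbouring segment, so place is the feature that assimilates.
The conditioning segment sits to the left of the focus bar, meaning the trigger precedes the segment that changes — progressive assimilation.

progressive place assimilation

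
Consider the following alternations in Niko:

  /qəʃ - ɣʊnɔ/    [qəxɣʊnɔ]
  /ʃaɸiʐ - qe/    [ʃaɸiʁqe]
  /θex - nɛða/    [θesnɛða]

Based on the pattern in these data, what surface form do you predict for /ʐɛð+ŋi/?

The data show regressive place assimilation: /ʃ/ → [x] before /ɣ/; /ʐ/ → [ʁ] before /q/; /x/ → [s] before /n/. In each pair only place changes, matching the following consonant, while manner and voice stay constant.
/ð/ is a voiced dental fricative. The following trigger /ŋ/ is velar, so /ð/ must become velar as well.
Changing only its place to velar gives [ɣ] — the voiced velar fricative.

[ʐɛɣŋi]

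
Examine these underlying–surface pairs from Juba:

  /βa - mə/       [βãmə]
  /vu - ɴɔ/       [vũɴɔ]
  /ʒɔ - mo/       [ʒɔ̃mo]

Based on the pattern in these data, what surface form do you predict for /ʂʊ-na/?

The data show regressive nasality assimilation (vowel nasalisation): /a/ → [ã] before /m/; /u/ → [ũ] before /ɴ/; /ɔ/ → [ɔ̃] before /m/ — a vowel is nasalised by an immediately following nasal consonant.
/ʊ/ sits next to the nasal /n/ and is therefore nasalised to [ʊ̃].

[ʂʊ̃na]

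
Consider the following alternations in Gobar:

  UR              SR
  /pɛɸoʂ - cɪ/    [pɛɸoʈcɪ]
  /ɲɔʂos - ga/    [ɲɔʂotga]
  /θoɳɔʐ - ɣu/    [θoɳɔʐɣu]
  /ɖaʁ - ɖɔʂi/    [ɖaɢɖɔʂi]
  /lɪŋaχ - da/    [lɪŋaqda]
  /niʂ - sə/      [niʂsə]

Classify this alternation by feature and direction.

regressive manner assimilation

The segment that alternates is /ʂ/, which surfaces as [ʈ] when adjacent to /c/.
/ʂ/ is a fricative while /c/ is a stop; the output [ʈ] is a stop, matching the trigger — so the feature that spreads is manner.
Place and voice are unchanged, so the assimilation is partial, not total.
The same holds elsewhere in the data: /s/ → [t] before /g/ (fricative → stop, matching a stop); /ʁ/ → [ɢ] before /ɖ/ (fricative → stop, matching a stop); /χ/ → [q] before /d/ (fricative → stop, matching a stop) — only manner changes, and always toward the following segment.
No alternation appears in [θoɳɔʐɣu], [niʂsə]: there the adjacent consonants already agree in manner (/ʐ/ and /ɣ/ are both fricatives; /ʂ/ and /s/ are both fricatives), so these forms are consistent with the same rule.
Since the segment that changes precedes the conditioning segment, the assimilation is regressive.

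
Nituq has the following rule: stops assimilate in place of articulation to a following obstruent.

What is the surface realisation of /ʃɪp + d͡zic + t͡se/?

/p/ is a voiceless bilabial stop. The following trigger /d͡z/ is alveolar, so /p/ must become alveolar as well.
Changing only its place to alveolar gives [t] — the voiceless alveolar stop.
The same rule applies at the second boundary: /c/ → [t] next to /t͡s/.

[ʃɪtd͡zitt͡se]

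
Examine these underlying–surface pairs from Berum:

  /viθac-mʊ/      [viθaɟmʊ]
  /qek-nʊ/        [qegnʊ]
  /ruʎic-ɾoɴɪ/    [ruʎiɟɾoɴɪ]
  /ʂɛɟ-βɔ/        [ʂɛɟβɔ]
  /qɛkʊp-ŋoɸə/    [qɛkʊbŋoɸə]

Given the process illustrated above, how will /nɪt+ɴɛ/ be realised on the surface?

The data show regressive voicing assimilation: /c/ → [ɟ] before /m/; /k/ → [g] before /n/; /c/ → [ɟ] before /ɾ/; /p/ → [b] before /ŋ/. In each pair only voicing changes, matching the following consonant, while place and manner stay constant.
No alternation appears in [ʂɛɟβɔ]: there the adjacent consonants already agree in voicing (/ɟ/ and /β/ are both voiced), so this form is consistent with the same rule.
/t/ is a voiceless alveolar stop. The following trigger /ɴ/ is voiced, so /t/ must become voiced as well.
The voiced alveolar stop is [d], so /t/ → [d].

[nɪdɴɛ]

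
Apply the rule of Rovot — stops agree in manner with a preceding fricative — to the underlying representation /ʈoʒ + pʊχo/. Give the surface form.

The rule targets /p/ (voiceless bilabial stop), which sits after the trigger /ʒ/ (fricative).
The voiceless bilabial fricative is [ɸ], so /p/ → [ɸ].

[ʈoʒɸʊχo]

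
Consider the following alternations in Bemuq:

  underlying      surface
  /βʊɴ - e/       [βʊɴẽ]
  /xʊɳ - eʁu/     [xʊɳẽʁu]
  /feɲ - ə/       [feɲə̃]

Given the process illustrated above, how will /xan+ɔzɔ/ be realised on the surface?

The data show progressive nasality assimilation (vowel nasalisation): /e/ → [ẽ] after /ɴ/; /e/ → [ẽ] after /ɳ/; /ə/ → [ə̃] after /ɲ/ — a vowel is nasalised by an immediately preceding nasal consonant.
The vowel /ɔ/ is adjacent to the preceding nasal /n/, so it acquires [+nasal] and surfaces as [ɔ̃].

[xanɔ̃zɔ]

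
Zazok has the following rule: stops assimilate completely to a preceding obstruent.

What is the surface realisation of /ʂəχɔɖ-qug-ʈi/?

[ʂəχɔɖɖuggi]

/q/ is the segment targeted by the rule; it sits immediately after /ɖ/, so it assimilates completely and surfaces as [ɖ].
The same rule applies at the second boundary: /ʈ/ → [g] next to /g/.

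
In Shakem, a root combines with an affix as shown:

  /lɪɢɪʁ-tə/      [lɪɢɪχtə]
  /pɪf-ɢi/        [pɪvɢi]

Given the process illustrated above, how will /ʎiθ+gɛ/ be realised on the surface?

The data show regressive voicing assimilation: /ʁ/ → [χ] before /t/; /f/ → [v] before /ɢ/. In each pair only voicing changes, matching the following consonant, while place and manner stay constant.
/θ/ is a voiceless dental fricative. The following trigger /g/ is voiced, so /θ/ must become voiced as well.
Changing only its voicing to voiced gives [ð] — the voiced dental fricative.

[ʎiðgɛ]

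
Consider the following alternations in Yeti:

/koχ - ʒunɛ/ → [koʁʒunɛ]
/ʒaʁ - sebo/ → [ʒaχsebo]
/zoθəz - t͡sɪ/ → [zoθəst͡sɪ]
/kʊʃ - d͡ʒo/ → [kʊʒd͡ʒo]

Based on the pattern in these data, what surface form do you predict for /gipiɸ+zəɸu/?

The data show regressive voicing assimilation: /χ/ → [ʁ] before /ʒ/; /ʁ/ → [χ] before /s/; /z/ → [s] before /t͡s/; /ʃ/ → [ʒ] before /d͡ʒ/. In each pair only voicing changes, matching the following consonant, while place and manner stay constant.
The rule targets /ɸ/ (voiceless bilabial fricative), which sits before the trigger /z/ (voiced).
The voiced bilabial fricative is [β], so /ɸ/ → [β].

[gipiβzəɸu]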